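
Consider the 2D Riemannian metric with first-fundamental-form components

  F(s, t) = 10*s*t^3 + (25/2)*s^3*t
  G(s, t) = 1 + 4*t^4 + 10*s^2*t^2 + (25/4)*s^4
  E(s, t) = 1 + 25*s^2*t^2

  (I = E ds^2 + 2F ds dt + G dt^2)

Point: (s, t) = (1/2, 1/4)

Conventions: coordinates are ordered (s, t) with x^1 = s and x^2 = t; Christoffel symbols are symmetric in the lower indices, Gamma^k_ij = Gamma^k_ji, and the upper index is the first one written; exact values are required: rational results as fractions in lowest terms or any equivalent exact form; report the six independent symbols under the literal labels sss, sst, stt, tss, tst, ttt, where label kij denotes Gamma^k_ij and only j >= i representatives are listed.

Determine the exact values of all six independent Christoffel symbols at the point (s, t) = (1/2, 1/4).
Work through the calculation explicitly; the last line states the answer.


E = 89/64, F = 15/32, G = 25/16 at the point
E_s = 25/16, E_t = 25/8, F_s = 5/2, F_t = 5/2, G_s = 15/4, G_t = 3/2
EG - F^2 = 125/64;  g^inv = (64/125) * [[25/16, -15/32], [-15/32, 89/64]]
first-kind symbols [ij,l] = (1/2)(d_i g_jl + d_j g_il - d_l g_ij): [ss,s] = E_s/2 = 25/32, [ss,t] = F_s - E_t/2 = 15/16, [st,s] = E_t/2 = 25/16, [st,t] = G_s/2 = 15/8, [tt,s] = F_t - G_s/2 = 5/8, [tt,t] = G_t/2 = 3/4
Gamma^s_ij = (G*[ij,s] - F*[ij,t])/(EG - F^2), Gamma^t_ij = (E*[ij,t] - F*[ij,s])/(EG - F^2)

Answer: Gamma_sss = 2/5, Gamma_sst = 4/5, Gamma_stt = 8/25, Gamma_tss = 12/25, Gamma_tst = 24/25, Gamma_ttt = 48/125


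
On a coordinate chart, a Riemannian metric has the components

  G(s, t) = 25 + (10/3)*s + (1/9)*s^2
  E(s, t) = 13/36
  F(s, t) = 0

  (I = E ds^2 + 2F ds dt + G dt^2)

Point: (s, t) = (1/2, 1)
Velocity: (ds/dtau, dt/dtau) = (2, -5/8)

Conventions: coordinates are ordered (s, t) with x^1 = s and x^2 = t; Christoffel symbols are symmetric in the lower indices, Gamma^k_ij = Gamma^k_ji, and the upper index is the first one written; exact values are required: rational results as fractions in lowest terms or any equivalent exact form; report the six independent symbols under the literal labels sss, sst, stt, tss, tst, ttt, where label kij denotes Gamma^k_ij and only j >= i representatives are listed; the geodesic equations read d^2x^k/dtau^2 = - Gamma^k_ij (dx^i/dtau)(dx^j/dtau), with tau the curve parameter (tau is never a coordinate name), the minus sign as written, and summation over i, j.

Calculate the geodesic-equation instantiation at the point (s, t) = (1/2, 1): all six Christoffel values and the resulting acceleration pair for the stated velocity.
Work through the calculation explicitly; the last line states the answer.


E = 13/36, F = 0, G = 961/36 at the point
E_s = 0, E_t = 0, F_s = 0, F_t = 0, G_s = 31/9, G_t = 0
EG - F^2 = 12493/1296;  g^inv = (1296/12493) * [[961/36, 0], [0, 13/36]]
first-kind symbols [ij,l] = (1/2)(d_i g_jl + d_j g_il - d_l g_ij): [ss,s] = E_s/2 = 0, [ss,t] = F_s - E_t/2 = 0, [st,s] = E_t/2 = 0, [st,t] = G_s/2 = 31/18, [tt,s] = F_t - G_s/2 = -31/18, [tt,t] = G_t/2 = 0
Gamma^s_ij = (G*[ij,s] - F*[ij,t])/(EG - F^2), Gamma^t_ij = (E*[ij,t] - F*[ij,s])/(EG - F^2)
Gamma_sss = 0, Gamma_sst = 0, Gamma_stt = -62/13, Gamma_tss = 0, Gamma_tst = 2/31, Gamma_ttt = 0
d^2s/dtau^2 = -(Gamma_sss*(2)^2 + 2*Gamma_sst*(2)*(-5/8) + Gamma_stt*(-5/8)^2) = 775/416
d^2t/dtau^2 = -(Gamma_tss*(2)^2 + 2*Gamma_tst*(2)*(-5/8) + Gamma_ttt*(-5/8)^2) = 5/31

Answer: Gamma_sss = 0, Gamma_sst = 0, Gamma_stt = -62/13, Gamma_tss = 0, Gamma_tst = 2/31, Gamma_ttt = 0; accelerations (d^2s/dtau^2, d^2t/dtau^2) = (775/416, 5/31)


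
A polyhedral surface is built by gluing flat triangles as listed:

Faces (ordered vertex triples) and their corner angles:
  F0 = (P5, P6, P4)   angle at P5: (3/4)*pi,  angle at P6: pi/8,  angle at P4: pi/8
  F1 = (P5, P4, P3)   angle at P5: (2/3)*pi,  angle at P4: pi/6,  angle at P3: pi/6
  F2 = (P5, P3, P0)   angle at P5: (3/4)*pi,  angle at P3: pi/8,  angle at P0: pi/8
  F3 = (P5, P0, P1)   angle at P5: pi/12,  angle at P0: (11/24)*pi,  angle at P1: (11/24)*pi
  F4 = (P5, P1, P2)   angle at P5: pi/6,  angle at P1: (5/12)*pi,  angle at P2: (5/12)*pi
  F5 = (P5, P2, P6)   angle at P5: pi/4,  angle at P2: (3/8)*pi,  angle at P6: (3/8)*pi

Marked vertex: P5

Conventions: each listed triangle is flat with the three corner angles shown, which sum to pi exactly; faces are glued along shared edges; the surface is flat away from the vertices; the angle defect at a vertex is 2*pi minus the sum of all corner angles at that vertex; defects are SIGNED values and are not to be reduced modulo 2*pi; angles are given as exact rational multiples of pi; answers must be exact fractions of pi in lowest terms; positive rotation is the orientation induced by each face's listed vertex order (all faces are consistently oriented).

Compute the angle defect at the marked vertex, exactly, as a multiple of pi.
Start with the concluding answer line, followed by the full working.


Answer: defect(P5) = (-2/3)*pi

Sum of corner angles at P5: (8/3)*pi
defect = 2*pi - (8/3)*pi


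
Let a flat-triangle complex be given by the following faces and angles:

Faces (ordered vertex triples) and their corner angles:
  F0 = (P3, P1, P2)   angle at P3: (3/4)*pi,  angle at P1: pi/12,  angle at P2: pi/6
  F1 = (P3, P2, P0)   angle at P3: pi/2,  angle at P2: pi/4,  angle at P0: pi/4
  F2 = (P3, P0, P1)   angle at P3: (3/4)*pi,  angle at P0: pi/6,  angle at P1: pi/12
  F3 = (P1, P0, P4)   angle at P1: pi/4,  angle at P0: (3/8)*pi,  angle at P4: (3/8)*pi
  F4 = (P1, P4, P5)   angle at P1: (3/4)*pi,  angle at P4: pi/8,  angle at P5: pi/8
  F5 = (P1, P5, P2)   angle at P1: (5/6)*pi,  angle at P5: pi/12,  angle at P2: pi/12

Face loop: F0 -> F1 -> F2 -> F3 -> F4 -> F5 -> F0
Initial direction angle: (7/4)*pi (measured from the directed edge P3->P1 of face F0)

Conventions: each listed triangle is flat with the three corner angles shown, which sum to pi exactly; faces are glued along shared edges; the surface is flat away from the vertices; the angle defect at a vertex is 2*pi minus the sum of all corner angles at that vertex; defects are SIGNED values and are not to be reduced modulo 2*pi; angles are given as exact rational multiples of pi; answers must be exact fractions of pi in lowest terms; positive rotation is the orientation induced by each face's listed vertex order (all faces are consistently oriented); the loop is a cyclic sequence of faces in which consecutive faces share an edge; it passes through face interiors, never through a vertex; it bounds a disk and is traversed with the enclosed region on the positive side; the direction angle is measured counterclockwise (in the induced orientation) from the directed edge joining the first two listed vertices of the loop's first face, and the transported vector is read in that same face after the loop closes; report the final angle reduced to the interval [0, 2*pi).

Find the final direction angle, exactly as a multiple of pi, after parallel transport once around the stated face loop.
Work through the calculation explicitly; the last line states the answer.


enclosed vertex P1: corner angles sum to 2*pi, defect = 2*pi - 2*pi = 0
enclosed vertex P3: corner angles sum to 2*pi, defect = 2*pi - 2*pi = 0
the rotation equals the total enclosed defect, so the final angle is initial + defects (mod 2*pi)
final angle = (7/4)*pi + 0 = (7/4)*pi (mod 2*pi)

Answer: final direction angle = (7/4)*pi


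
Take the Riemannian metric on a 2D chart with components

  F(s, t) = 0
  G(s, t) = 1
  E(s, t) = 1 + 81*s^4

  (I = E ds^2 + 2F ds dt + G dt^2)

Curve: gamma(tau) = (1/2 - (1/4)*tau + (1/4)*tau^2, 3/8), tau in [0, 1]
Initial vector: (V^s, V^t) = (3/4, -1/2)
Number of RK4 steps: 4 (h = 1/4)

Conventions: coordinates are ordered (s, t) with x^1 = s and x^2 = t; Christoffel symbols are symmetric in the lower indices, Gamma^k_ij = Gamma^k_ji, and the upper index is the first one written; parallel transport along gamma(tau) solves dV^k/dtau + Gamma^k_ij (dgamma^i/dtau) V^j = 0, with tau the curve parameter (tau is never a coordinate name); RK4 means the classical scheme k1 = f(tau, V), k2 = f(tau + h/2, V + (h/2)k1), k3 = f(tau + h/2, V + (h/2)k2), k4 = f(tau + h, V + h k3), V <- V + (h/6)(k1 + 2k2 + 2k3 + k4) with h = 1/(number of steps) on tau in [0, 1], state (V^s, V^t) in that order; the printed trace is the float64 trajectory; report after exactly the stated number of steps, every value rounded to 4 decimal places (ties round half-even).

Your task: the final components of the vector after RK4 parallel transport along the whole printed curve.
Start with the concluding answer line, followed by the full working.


Answer: V^s = 0.7500, V^t = -0.5000

gamma'(tau) = (-1/4 + (1/2)*tau, 0); f(tau, V)^k = -Gamma^k_ij(gamma(tau)) gamma'^i(tau) V^j; h = 1/4; intermediate values shown to 6 dp
curve data and Christoffel symbols at the stage parameters:
  tau = 0.000000: gamma = (0.500000, 0.375000), gamma' = (-0.250000, 0.000000); Gamma_sss = 3.340206, Gamma_sst = 0.000000, Gamma_stt = 0.000000, Gamma_tss = 0.000000, Gamma_tst = 0.000000, Gamma_ttt = 0.000000
  tau = 0.125000: gamma = (0.472656, 0.375000), gamma' = (-0.187500, 0.000000); Gamma_sss = 3.392282, Gamma_sst = 0.000000, Gamma_stt = 0.000000, Gamma_tss = 0.000000, Gamma_tst = 0.000000, Gamma_ttt = 0.000000
  tau = 0.250000: gamma = (0.453125, 0.375000), gamma' = (-0.125000, 0.000000); Gamma_sss = 3.414007, Gamma_sst = 0.000000, Gamma_stt = 0.000000, Gamma_tss = 0.000000, Gamma_tst = 0.000000, Gamma_ttt = 0.000000
  tau = 0.375000: gamma = (0.441406, 0.375000), gamma' = (-0.062500, 0.000000); Gamma_sss = 3.419066, Gamma_sst = 0.000000, Gamma_stt = 0.000000, Gamma_tss = 0.000000, Gamma_tst = 0.000000, Gamma_ttt = 0.000000
  tau = 0.500000: gamma = (0.437500, 0.375000), gamma' = (0.000000, 0.000000); Gamma_sss = 3.419223, Gamma_sst = 0.000000, Gamma_stt = 0.000000, Gamma_tss = 0.000000, Gamma_tst = 0.000000, Gamma_ttt = 0.000000
  tau = 0.625000: gamma = (0.441406, 0.375000), gamma' = (0.062500, 0.000000); Gamma_sss = 3.419066, Gamma_sst = 0.000000, Gamma_stt = 0.000000, Gamma_tss = 0.000000, Gamma_tst = 0.000000, Gamma_ttt = 0.000000
  tau = 0.750000: gamma = (0.453125, 0.375000), gamma' = (0.125000, 0.000000); Gamma_sss = 3.414007, Gamma_sst = 0.000000, Gamma_stt = 0.000000, Gamma_tss = 0.000000, Gamma_tst = 0.000000, Gamma_ttt = 0.000000
  tau = 0.875000: gamma = (0.472656, 0.375000), gamma' = (0.187500, 0.000000); Gamma_sss = 3.392282, Gamma_sst = 0.000000, Gamma_stt = 0.000000, Gamma_tss = 0.000000, Gamma_tst = 0.000000, Gamma_ttt = 0.000000
  tau = 1.000000: gamma = (0.500000, 0.375000), gamma' = (0.250000, 0.000000); Gamma_sss = 3.340206, Gamma_sst = 0.000000, Gamma_stt = 0.000000, Gamma_tss = 0.000000, Gamma_tst = 0.000000, Gamma_ttt = 0.000000
step 0: V^s = 0.7500, V^t = -0.5000
step 1: k1 = (0.626289, 0.000000), k2 = (0.526834, 0.000000), k3 = (0.518926, 0.000000), k4 = (0.375426, 0.000000); V <- V + (h/6)(k1 + 2k2 + 2k3 + k4): V^s = 0.8789, V^t = -0.5000
step 2: k1 = (0.375065, 0.000000), k2 = (0.197829, 0.000000), k3 = (0.193095, 0.000000), k4 = (0.000000, 0.000000); V <- V + (h/6)(k1 + 2k2 + 2k3 + k4): V^s = 0.9271, V^t = -0.5000
step 3: k1 = (0.000000, 0.000000), k2 = (-0.198111, 0.000000), k3 = (-0.192819, 0.000000), k4 = (-0.375065, 0.000000); V <- V + (h/6)(k1 + 2k2 + 2k3 + k4): V^s = 0.8789, V^t = -0.5000
step 4: k1 = (-0.375065, 0.000000), k2 = (-0.529197, 0.000000), k3 = (-0.516942, 0.000000), k4 = (-0.625995, 0.000000); V <- V + (h/6)(k1 + 2k2 + 2k3 + k4): V^s = 0.7500, V^t = -0.5000


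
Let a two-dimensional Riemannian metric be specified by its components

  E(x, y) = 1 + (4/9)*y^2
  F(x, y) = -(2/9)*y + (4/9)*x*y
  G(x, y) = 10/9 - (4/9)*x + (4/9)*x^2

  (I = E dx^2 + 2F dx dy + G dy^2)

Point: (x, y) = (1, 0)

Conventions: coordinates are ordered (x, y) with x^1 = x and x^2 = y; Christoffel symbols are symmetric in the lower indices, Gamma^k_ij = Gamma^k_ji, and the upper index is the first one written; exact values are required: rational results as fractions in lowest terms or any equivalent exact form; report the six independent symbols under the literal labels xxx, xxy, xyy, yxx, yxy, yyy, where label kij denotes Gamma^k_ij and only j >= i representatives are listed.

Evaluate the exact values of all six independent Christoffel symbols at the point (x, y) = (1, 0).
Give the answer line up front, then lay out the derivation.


Answer: Gamma_xxx = 0, Gamma_xxy = 0, Gamma_xyy = 0, Gamma_yxx = 0, Gamma_yxy = 1/5, Gamma_yyy = 0

E = 1, F = 0, G = 10/9 at the point
E_x = 0, E_y = 0, F_x = 0, F_y = 2/9, G_x = 4/9, G_y = 0
EG - F^2 = 10/9;  g^inv = (9/10) * [[10/9, 0], [0, 1]]
first-kind symbols [ij,l] = (1/2)(d_i g_jl + d_j g_il - d_l g_ij): [xx,x] = E_x/2 = 0, [xx,y] = F_x - E_y/2 = 0, [xy,x] = E_y/2 = 0, [xy,y] = G_x/2 = 2/9, [yy,x] = F_y - G_x/2 = 0, [yy,y] = G_y/2 = 0
Gamma^x_ij = (G*[ij,x] - F*[ij,y])/(EG - F^2), Gamma^y_ij = (E*[ij,y] - F*[ij,x])/(EG - F^2)


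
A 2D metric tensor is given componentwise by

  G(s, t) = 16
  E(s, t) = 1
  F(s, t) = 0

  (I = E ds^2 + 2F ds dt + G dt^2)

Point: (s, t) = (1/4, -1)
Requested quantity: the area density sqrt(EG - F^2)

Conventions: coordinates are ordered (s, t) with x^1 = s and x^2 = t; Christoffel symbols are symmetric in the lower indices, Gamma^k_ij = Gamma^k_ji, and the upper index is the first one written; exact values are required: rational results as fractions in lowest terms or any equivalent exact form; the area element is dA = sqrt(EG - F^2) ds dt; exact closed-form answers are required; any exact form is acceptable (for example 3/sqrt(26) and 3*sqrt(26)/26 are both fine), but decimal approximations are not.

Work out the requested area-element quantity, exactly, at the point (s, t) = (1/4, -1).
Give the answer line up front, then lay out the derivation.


Answer: sqrt(EG - F^2) = 4

E = 1, F = 0, G = 16; EG - F^2 = 16


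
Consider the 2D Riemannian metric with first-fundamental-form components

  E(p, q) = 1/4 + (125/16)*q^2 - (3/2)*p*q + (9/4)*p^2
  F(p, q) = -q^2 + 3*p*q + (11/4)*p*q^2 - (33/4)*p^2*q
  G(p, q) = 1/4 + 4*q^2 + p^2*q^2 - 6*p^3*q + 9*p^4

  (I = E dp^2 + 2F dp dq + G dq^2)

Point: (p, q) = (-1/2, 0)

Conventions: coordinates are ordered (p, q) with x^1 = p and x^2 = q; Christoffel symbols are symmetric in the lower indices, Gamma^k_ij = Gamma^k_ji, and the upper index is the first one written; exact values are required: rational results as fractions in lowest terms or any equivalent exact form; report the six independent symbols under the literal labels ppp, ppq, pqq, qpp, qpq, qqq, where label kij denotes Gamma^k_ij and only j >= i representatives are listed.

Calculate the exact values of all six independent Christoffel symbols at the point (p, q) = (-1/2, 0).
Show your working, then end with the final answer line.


E = 13/16, F = 0, G = 13/16 at the point
E_p = -9/4, E_q = 3/4, F_p = 0, F_q = -57/16, G_p = -9/2, G_q = 3/4
EG - F^2 = 169/256;  g^inv = (256/169) * [[13/16, 0], [0, 13/16]]
first-kind symbols [ij,l] = (1/2)(d_i g_jl + d_j g_il - d_l g_ij): [pp,p] = E_p/2 = -9/8, [pp,q] = F_p - E_q/2 = -3/8, [pq,p] = E_q/2 = 3/8, [pq,q] = G_p/2 = -9/4, [qq,p] = F_q - G_p/2 = -21/16, [qq,q] = G_q/2 = 3/8
Gamma^p_ij = (G*[ij,p] - F*[ij,q])/(EG - F^2), Gamma^q_ij = (E*[ij,q] - F*[ij,p])/(EG - F^2)

Answer: Gamma_ppp = -18/13, Gamma_ppq = 6/13, Gamma_pqq = -21/13, Gamma_qpp = -6/13, Gamma_qpq = -36/13, Gamma_qqq = 6/13


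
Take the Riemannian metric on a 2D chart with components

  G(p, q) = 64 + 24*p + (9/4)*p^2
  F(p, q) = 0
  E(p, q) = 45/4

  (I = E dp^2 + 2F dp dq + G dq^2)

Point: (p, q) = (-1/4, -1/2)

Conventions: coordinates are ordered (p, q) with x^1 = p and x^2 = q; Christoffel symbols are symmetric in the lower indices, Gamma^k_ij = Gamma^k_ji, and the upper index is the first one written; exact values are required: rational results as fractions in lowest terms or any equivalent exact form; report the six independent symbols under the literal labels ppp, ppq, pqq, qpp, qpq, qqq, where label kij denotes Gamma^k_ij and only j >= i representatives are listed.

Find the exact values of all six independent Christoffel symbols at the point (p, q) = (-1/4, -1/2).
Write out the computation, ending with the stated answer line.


E = 45/4, F = 0, G = 3721/64 at the point
E_p = 0, E_q = 0, F_p = 0, F_q = 0, G_p = 183/8, G_q = 0
EG - F^2 = 167445/256;  g^inv = (256/167445) * [[3721/64, 0], [0, 45/4]]
first-kind symbols [ij,l] = (1/2)(d_i g_jl + d_j g_il - d_l g_ij): [pp,p] = E_p/2 = 0, [pp,q] = F_p - E_q/2 = 0, [pq,p] = E_q/2 = 0, [pq,q] = G_p/2 = 183/16, [qq,p] = F_q - G_p/2 = -183/16, [qq,q] = G_q/2 = 0
Gamma^p_ij = (G*[ij,p] - F*[ij,q])/(EG - F^2), Gamma^q_ij = (E*[ij,q] - F*[ij,p])/(EG - F^2)

Answer: Gamma_ppp = 0, Gamma_ppq = 0, Gamma_pqq = -61/60, Gamma_qpp = 0, Gamma_qpq = 12/61, Gamma_qqq = 0


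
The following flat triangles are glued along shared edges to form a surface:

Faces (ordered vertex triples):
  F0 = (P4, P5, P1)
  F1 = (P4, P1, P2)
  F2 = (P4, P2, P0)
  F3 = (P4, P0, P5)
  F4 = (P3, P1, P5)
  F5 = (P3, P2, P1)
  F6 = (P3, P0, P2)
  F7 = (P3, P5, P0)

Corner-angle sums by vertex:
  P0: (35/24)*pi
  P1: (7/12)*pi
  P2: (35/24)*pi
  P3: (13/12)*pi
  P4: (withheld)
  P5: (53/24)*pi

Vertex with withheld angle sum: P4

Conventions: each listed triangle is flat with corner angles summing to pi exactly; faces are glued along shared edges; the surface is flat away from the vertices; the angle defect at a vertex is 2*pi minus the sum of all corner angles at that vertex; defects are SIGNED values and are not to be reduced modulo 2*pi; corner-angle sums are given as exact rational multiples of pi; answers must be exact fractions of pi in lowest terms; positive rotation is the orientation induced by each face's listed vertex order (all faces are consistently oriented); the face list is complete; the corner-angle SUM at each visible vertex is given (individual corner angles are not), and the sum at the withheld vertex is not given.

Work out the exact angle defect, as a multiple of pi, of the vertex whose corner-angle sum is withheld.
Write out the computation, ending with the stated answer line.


V = 6, E = 12, F = 8; chi = V - E + F = 2
Gauss-Bonnet: total defect = 2*pi*chi = 4*pi; visible defects sum to (77/24)*pi

Answer: defect(P4) = (19/24)*pi


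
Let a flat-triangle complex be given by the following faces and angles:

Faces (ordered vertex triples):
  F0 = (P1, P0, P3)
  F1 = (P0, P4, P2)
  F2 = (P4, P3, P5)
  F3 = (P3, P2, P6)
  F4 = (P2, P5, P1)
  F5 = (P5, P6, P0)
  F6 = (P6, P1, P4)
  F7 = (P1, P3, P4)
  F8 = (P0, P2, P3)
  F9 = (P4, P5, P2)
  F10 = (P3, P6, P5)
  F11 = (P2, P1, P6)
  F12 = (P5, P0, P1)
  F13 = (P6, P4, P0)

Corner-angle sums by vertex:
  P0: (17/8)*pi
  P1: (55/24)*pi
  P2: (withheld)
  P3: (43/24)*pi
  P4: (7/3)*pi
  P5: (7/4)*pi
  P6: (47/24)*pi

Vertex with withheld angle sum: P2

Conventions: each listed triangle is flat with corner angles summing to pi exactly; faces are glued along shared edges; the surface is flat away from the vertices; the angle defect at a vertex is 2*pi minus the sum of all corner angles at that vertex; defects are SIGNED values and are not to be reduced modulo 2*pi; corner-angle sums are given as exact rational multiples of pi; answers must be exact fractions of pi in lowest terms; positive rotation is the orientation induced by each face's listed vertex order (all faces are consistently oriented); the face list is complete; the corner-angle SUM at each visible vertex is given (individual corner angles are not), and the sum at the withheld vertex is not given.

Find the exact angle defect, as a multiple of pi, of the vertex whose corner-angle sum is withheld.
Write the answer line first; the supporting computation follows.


Answer: defect(P2) = pi/4

V = 7, E = 21, F = 14; chi = V - E + F = 0
Gauss-Bonnet: total defect = 2*pi*chi = 0; visible defects sum to -pi/4


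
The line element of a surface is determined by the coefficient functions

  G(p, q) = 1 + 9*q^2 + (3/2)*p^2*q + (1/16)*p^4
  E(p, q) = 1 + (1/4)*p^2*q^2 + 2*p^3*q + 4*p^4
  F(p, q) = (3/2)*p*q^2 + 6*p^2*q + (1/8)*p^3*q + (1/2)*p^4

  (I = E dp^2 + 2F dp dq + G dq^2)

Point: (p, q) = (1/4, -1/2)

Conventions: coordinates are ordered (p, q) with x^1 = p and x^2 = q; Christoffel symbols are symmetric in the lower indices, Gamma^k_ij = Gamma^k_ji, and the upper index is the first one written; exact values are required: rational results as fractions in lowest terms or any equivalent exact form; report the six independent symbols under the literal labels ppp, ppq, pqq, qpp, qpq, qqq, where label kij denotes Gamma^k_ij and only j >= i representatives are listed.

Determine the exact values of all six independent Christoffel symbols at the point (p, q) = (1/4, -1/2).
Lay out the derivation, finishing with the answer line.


E = 257/256, F = -95/1024, G = 13121/4096 at the point
E_p = 3/32, E_q = 1/64, F_p = -283/256, F_q = 1/512, G_p = -95/256, G_q = -285/32
EG - F^2 = 13137/4096;  g^inv = (4096/13137) * [[13121/4096, 95/1024], [95/1024, 257/256]]
first-kind symbols [ij,l] = (1/2)(d_i g_jl + d_j g_il - d_l g_ij): [pp,p] = E_p/2 = 3/64, [pp,q] = F_p - E_q/2 = -285/256, [pq,p] = E_q/2 = 1/128, [pq,q] = G_p/2 = -95/512, [qq,p] = F_q - G_p/2 = 3/16, [qq,q] = G_q/2 = -285/64
Gamma^p_ij = (G*[ij,p] - F*[ij,q])/(EG - F^2), Gamma^q_ij = (E*[ij,q] - F*[ij,p])/(EG - F^2)

Answer: Gamma_ppp = 64/4379, Gamma_ppq = 32/13137, Gamma_pqq = 256/4379, Gamma_qpp = -1520/4379, Gamma_qpq = -760/13137, Gamma_qqq = -6080/4379


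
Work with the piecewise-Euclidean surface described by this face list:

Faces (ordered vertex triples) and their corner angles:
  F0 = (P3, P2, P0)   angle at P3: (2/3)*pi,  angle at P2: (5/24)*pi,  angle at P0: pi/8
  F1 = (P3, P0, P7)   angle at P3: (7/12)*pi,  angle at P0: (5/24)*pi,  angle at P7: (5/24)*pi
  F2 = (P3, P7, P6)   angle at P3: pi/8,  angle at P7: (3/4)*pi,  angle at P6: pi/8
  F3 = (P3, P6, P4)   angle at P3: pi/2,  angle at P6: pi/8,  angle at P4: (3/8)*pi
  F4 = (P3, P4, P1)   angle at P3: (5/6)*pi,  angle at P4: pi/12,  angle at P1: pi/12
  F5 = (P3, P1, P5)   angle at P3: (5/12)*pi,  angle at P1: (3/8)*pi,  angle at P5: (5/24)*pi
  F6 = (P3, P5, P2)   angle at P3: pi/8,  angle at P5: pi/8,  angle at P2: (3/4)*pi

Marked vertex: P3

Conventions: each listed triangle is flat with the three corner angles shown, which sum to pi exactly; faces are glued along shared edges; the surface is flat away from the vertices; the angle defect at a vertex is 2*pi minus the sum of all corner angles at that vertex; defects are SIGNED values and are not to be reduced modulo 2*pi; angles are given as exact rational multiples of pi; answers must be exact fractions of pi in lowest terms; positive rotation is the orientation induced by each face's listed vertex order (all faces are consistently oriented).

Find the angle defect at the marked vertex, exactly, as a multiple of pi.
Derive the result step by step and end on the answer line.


Sum of corner angles at P3: (13/4)*pi
defect = 2*pi - (13/4)*pi

Answer: defect(P3) = (-5/4)*pi


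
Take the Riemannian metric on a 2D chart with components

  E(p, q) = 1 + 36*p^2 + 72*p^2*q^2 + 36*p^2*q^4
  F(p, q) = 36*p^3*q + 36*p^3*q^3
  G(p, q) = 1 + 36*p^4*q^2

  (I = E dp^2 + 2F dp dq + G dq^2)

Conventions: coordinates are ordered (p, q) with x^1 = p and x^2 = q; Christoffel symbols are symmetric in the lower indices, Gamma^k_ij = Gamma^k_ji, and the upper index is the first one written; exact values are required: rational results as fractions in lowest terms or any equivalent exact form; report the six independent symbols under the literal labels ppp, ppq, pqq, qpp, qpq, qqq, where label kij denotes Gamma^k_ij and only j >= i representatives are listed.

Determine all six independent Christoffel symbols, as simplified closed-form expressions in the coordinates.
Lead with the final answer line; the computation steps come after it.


Answer: Gamma_ppp = (36*p*q^4 + 72*p*q^2 + 36*p)/(36*p^4*q^2 + 36*p^2*q^4 + 72*p^2*q^2 + 36*p^2 + 1), Gamma_ppq = (72*p^2*q^3 + 72*p^2*q)/(36*p^4*q^2 + 36*p^2*q^4 + 72*p^2*q^2 + 36*p^2 + 1), Gamma_pqq = (36*p^3*q^2 + 36*p^3)/(36*p^4*q^2 + 36*p^2*q^4 + 72*p^2*q^2 + 36*p^2 + 1), Gamma_qpp = (36*p^2*q^3 + 36*p^2*q)/(36*p^4*q^2 + 36*p^2*q^4 + 72*p^2*q^2 + 36*p^2 + 1), Gamma_qpq = 72*p^3*q^2/(36*p^4*q^2 + 36*p^2*q^4 + 72*p^2*q^2 + 36*p^2 + 1), Gamma_qqq = 36*p^4*q/(36*p^4*q^2 + 36*p^2*q^4 + 72*p^2*q^2 + 36*p^2 + 1)

E = 1 + 36*p^2 + 72*p^2*q^2 + 36*p^2*q^4; F = 36*p^3*q + 36*p^3*q^3; G = 1 + 36*p^4*q^2
Gamma^k_ij = (1/2) g^{kl} (d_i g_jl + d_j g_il - d_l g_ij), with g^inv = (1/(EG-F^2)) [[G, -F], [-F, E]]
first partials: E_p = 72*p + 144*p*q^2 + 72*p*q^4, E_q = 144*p^2*q + 144*p^2*q^3, F_p = 108*p^2*q + 108*p^2*q^3, F_q = 36*p^3 + 108*p^3*q^2, G_p = 144*p^3*q^2, G_q = 72*p^4*q
D = EG - F^2 = 1 + 36*p^2 + 72*p^2*q^2 + 36*p^2*q^4 + 36*p^4*q^2
expanded: Gamma^p_pp = (G E_p - 2F F_p + F E_q)/(2D), Gamma^p_pq = (G E_q - F G_p)/(2D), Gamma^p_qq = (2G F_q - G G_p - F G_q)/(2D), Gamma^q_pp = (2E F_p - E E_q - F E_p)/(2D), Gamma^q_pq = (E G_p - F E_q)/(2D), Gamma^q_qq = (E G_q - 2F F_q + F G_p)/(2D); substitute and cancel common factors


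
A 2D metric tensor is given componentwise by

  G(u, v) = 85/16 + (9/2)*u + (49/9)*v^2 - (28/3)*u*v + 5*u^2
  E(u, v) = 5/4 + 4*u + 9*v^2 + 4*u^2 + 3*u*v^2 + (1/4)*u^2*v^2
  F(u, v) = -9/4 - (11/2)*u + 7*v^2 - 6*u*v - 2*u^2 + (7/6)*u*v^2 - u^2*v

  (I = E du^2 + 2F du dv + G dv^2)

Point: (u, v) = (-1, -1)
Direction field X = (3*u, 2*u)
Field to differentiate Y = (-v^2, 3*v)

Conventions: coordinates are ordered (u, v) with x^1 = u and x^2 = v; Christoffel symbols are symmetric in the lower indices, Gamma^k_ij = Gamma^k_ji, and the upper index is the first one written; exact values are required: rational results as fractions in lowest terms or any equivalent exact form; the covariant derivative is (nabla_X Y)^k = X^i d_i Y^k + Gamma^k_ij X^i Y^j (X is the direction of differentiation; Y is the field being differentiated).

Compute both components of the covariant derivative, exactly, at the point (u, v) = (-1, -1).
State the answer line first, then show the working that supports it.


Answer: (nabla_X Y)^u = -21437/581, (nabla_X Y)^v = 31158/581

E = 15/2, F = 25/12, G = 277/144 at the point
E_u = -3/2, E_v = -25/2, F_u = 11/3, F_v = -20/3, G_u = 23/6, G_v = -14/9
EG - F^2 = 2905/288;  g^inv = (288/2905) * [[277/144, -25/12], [-25/12, 15/2]]
first-kind symbols [ij,l] = (1/2)(d_i g_jl + d_j g_il - d_l g_ij): [uu,u] = E_u/2 = -3/4, [uu,v] = F_u - E_v/2 = 119/12, [uv,u] = E_v/2 = -25/4, [uv,v] = G_u/2 = 23/12, [vv,u] = F_v - G_u/2 = -103/12, [vv,v] = G_v/2 = -7/9
Gamma^u_ij = (G*[ij,u] - F*[ij,v])/(EG - F^2), Gamma^v_ij = (E*[ij,v] - F*[ij,u])/(EG - F^2)
Gamma_uuu = -12731/5810, Gamma_uuv = -1845/1162, Gamma_uvv = -8577/5810, Gamma_vuu = 4374/581, Gamma_vuv = 1578/581, Gamma_vvv = 694/581
X = (-3, -2), Y = (-1, -3) at the point


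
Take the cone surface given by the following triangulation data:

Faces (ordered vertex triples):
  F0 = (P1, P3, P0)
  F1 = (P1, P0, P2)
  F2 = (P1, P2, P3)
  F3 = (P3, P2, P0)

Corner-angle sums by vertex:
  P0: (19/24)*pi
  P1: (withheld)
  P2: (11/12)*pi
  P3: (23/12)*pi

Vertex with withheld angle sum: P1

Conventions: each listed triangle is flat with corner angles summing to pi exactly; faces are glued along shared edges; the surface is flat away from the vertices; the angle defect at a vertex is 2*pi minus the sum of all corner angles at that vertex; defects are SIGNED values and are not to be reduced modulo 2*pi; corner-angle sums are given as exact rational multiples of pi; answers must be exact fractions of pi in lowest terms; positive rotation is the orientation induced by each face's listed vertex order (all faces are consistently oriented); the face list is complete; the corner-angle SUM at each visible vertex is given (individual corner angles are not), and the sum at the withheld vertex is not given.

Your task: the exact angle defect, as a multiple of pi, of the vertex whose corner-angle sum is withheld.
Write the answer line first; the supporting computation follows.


Answer: defect(P1) = (13/8)*pi

V = 4, E = 6, F = 4; chi = V - E + F = 2
Gauss-Bonnet: total defect = 2*pi*chi = 4*pi; visible defects sum to (19/8)*pi


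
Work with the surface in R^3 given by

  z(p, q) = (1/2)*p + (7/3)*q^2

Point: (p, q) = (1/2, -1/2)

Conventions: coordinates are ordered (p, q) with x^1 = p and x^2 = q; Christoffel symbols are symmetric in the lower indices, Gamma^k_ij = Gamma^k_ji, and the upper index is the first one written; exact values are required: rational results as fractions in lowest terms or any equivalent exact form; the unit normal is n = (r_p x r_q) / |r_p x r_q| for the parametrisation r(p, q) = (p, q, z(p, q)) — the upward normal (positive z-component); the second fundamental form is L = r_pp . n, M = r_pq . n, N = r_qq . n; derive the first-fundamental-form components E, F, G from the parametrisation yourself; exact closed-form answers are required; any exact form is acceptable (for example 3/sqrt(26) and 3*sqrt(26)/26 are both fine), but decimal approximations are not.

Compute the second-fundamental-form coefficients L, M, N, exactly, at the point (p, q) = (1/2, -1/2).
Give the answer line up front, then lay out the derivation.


Answer: L = 0, M = 0, N = 28*sqrt(241)/241

z_p = 1/2, z_q = -7/3, z_pp = 0, z_pq = 0, z_qq = 14/3
E = 5/4, F = -7/6, G = 58/9; answer radicand W^2 = 241/36
unnormalised second-form numerators: l = 0, m = 0, n = 14/3; L = l/sqrt(241/36), and similarly M = m/sqrt(W^2), N = n/sqrt(W^2)


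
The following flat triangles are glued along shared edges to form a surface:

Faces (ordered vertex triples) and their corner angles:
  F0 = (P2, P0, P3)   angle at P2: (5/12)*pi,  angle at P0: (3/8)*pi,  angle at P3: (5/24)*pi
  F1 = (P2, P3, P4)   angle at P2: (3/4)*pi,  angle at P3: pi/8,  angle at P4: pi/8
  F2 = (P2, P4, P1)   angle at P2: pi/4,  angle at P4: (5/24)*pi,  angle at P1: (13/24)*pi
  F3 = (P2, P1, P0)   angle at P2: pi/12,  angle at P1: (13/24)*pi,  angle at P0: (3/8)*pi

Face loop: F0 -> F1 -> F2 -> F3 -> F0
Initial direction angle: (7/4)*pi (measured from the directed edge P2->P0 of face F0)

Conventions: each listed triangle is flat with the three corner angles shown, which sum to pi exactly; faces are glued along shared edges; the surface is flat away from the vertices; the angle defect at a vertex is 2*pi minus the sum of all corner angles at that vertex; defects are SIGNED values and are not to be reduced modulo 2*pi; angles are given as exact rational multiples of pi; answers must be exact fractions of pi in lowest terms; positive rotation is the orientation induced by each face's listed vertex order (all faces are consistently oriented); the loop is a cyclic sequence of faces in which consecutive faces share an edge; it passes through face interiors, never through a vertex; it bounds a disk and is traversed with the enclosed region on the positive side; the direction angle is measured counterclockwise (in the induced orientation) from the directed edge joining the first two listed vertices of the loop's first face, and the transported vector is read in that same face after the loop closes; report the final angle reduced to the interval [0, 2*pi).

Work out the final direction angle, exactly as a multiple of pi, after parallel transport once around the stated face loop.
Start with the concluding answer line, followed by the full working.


Answer: final direction angle = pi/4

enclosed vertex P2: corner angles sum to (3/2)*pi, defect = 2*pi - (3/2)*pi = pi/2
transport around the loop rotates by the sum of enclosed defects; add to the initial angle mod 2*pi
final angle = (7/4)*pi + pi/2 = pi/4 (mod 2*pi)


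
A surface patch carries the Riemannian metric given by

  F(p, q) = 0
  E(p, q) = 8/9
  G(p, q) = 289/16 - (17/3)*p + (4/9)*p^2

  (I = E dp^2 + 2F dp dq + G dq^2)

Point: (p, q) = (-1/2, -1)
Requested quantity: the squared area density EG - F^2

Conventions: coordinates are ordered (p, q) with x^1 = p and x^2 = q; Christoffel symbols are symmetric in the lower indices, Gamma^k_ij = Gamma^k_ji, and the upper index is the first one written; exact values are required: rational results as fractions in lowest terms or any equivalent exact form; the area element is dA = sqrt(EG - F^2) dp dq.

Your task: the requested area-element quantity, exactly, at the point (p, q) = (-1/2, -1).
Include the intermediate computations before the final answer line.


E = 8/9, F = 0, G = 3025/144; EG - F^2 = 3025/162

Answer: EG - F^2 = 3025/162


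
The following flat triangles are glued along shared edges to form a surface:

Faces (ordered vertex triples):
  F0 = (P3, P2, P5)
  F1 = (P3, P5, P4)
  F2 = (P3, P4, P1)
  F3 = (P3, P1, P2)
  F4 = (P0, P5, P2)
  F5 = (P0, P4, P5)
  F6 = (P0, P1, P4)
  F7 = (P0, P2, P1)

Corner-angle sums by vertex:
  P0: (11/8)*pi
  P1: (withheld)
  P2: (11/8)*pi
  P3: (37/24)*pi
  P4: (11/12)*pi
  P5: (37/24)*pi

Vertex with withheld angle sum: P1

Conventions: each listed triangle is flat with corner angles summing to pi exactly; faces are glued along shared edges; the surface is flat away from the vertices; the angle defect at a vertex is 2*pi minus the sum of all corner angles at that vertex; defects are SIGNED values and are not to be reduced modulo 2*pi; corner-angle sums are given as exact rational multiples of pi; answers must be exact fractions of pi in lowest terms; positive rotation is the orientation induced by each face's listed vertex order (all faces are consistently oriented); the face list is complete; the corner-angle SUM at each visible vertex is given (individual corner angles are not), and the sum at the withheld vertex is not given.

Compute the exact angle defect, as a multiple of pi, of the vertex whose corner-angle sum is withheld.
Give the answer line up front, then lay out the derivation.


Answer: defect(P1) = (3/4)*pi

V = 6, E = 12, F = 8; chi = V - E + F = 2
Gauss-Bonnet: total defect = 2*pi*chi = 4*pi; visible defects sum to (13/4)*pi


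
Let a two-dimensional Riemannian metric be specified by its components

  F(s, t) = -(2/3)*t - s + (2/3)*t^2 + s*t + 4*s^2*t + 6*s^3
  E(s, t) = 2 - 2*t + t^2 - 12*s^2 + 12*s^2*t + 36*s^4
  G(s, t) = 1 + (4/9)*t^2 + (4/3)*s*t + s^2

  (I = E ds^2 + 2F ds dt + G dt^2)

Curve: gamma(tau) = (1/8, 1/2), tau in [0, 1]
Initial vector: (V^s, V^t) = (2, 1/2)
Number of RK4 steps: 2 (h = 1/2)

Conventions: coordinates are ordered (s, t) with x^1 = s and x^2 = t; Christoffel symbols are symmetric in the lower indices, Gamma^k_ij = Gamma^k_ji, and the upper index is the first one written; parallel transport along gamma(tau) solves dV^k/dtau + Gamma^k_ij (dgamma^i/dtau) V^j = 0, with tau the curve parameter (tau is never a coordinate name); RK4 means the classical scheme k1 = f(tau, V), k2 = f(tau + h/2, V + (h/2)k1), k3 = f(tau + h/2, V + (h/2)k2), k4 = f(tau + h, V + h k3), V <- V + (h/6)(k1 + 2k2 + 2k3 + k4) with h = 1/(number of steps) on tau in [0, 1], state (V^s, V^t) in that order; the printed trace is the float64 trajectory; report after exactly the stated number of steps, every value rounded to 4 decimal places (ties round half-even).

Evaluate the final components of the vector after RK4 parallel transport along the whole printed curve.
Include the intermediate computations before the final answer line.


gamma'(tau) = (0, 0); f(tau, V)^k = -Gamma^k_ij(gamma(tau)) gamma'^i(tau) V^j; h = 1/2; intermediate values shown to 6 dp
curve data and Christoffel symbols at the stage parameters:
  tau = 0.000000: gamma = (0.125000, 0.500000), gamma' = (0.000000, 0.000000); Gamma_sss = -0.443147, Gamma_sst = -0.295431, Gamma_stt = -0.196954, Gamma_tss = 0.499961, Gamma_tst = 0.333307, Gamma_ttt = 0.222205
  tau = 0.250000: gamma = (0.125000, 0.500000), gamma' = (0.000000, 0.000000); Gamma_sss = -0.443147, Gamma_sst = -0.295431, Gamma_stt = -0.196954, Gamma_tss = 0.499961, Gamma_tst = 0.333307, Gamma_ttt = 0.222205
  tau = 0.500000: gamma = (0.125000, 0.500000), gamma' = (0.000000, 0.000000); Gamma_sss = -0.443147, Gamma_sst = -0.295431, Gamma_stt = -0.196954, Gamma_tss = 0.499961, Gamma_tst = 0.333307, Gamma_ttt = 0.222205
  tau = 0.750000: gamma = (0.125000, 0.500000), gamma' = (0.000000, 0.000000); Gamma_sss = -0.443147, Gamma_sst = -0.295431, Gamma_stt = -0.196954, Gamma_tss = 0.499961, Gamma_tst = 0.333307, Gamma_ttt = 0.222205
  tau = 1.000000: gamma = (0.125000, 0.500000), gamma' = (0.000000, 0.000000); Gamma_sss = -0.443147, Gamma_sst = -0.295431, Gamma_stt = -0.196954, Gamma_tss = 0.499961, Gamma_tst = 0.333307, Gamma_ttt = 0.222205
step 0: V^s = 2.0000, V^t = 0.5000
step 1: k1 = (0.000000, 0.000000), k2 = (0.000000, 0.000000), k3 = (0.000000, 0.000000), k4 = (0.000000, 0.000000); V <- V + (h/6)(k1 + 2k2 + 2k3 + k4): V^s = 2.0000, V^t = 0.5000
step 2: k1 = (0.000000, 0.000000), k2 = (0.000000, 0.000000), k3 = (0.000000, 0.000000), k4 = (0.000000, 0.000000); V <- V + (h/6)(k1 + 2k2 + 2k3 + k4): V^s = 2.0000, V^t = 0.5000

Answer: V^s = 2.0000, V^t = 0.5000


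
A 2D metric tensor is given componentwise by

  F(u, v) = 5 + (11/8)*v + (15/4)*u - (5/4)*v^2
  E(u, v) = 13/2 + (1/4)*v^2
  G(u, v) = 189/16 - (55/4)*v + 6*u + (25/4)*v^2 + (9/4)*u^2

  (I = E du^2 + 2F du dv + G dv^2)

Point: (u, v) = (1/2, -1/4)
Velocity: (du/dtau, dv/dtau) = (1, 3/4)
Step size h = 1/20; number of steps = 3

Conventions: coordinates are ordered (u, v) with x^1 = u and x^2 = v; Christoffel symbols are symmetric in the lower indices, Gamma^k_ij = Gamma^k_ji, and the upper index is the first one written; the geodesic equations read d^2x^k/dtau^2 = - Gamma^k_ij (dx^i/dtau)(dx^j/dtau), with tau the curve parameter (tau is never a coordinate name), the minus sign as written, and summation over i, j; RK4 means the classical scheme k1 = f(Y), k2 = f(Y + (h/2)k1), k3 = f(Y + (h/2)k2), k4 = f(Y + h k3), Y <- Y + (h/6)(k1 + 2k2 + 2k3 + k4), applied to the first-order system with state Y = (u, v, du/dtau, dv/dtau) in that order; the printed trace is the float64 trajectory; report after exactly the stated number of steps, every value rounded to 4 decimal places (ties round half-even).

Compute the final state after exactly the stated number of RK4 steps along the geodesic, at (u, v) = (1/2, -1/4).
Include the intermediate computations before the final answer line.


f(Y) = (du/dtau, dv/dtau, -Gamma^u_ij Y'^i Y'^j, -Gamma^v_ij Y'^i Y'^j) with the Gammas evaluated at the stage position; h = 0.050000; intermediate values shown to 6 dp
step 0: u = 0.5000, v = -0.2500, du/dtau = 1.0000, dv/dtau = 0.7500
step 1:
  k1: at (u, v) = (0.500000, -0.250000), (du/dtau, dv/dtau) = (1.000000, 0.750000); Gamma_uuu = -0.294720, Gamma_uuv = -0.333255, Gamma_uvv = 0.163416, Gamma_vuu = 0.297575, Gamma_vuv = 0.326798, Gamma_vvv = -0.494297; k1 = (1.000000, 0.750000, 0.702682, -0.509730)
  k2: at (u, v) = (0.525000, -0.231250), (du/dtau, dv/dtau) = (1.017567, 0.737257); Gamma_uuu = -0.309378, Gamma_uuv = -0.353343, Gamma_uvv = 0.150933, Gamma_vuu = 0.306062, Gamma_vuv = 0.340775, Gamma_vvv = -0.487734; k2 = (1.017567, 0.737257, 0.768466, -0.563108)
  k3: at (u, v) = (0.525439, -0.231569), (du/dtau, dv/dtau) = (1.019212, 0.735922); Gamma_uuu = -0.309258, Gamma_uuv = -0.353302, Gamma_uvv = 0.150823, Gamma_vuu = 0.305898, Gamma_vuv = 0.340672, Gamma_vvv = -0.487579; k3 = (1.019212, 0.735922, 0.769569, -0.564749)
  k4: at (u, v) = (0.550961, -0.213204), (du/dtau, dv/dtau) = (1.038478, 0.721763); Gamma_uuu = -0.324486, Gamma_uuv = -0.374591, Gamma_uvv = 0.136966, Gamma_vuu = 0.314593, Gamma_vuv = 0.355234, Gamma_vvv = -0.479962; k4 = (1.038478, 0.721763, 0.840125, -0.621758)
  Y <- Y + (h/6)(k1 + 2k2 + 2k3 + k4): u = 0.5509, v = -0.2132, du/dtau = 1.0385, dv/dtau = 0.7218
step 2:
  k1: at (u, v) = (0.550934, -0.213182), (du/dtau, dv/dtau) = (1.038491, 0.721773); Gamma_uuu = -0.324495, Gamma_uuv = -0.374596, Gamma_uvv = 0.136973, Gamma_vuu = 0.314605, Gamma_vuv = 0.355242, Gamma_vvv = -0.479972; k1 = (1.038491, 0.721773, 0.840159, -0.621792)
  k2: at (u, v) = (0.576896, -0.195138), (du/dtau, dv/dtau) = (1.059495, 0.706229); Gamma_uuu = -0.340347, Gamma_uuv = -0.397167, Gamma_uvv = 0.121631, Gamma_vuu = 0.323551, Gamma_vuv = 0.370442, Gamma_vvv = -0.471260; k2 = (1.059495, 0.706229, 0.915742, -0.682513)
  k3: at (u, v) = (0.577421, -0.195527), (du/dtau, dv/dtau) = (1.061384, 0.704710); Gamma_uuu = -0.340177, Gamma_uuv = -0.397093, Gamma_uvv = 0.121498, Gamma_vuu = 0.323332, Gamma_vuv = 0.370293, Gamma_vvv = -0.471079; k3 = (1.061384, 0.704710, 0.916911, -0.684235)
  k4: at (u, v) = (0.604003, -0.177947), (du/dtau, dv/dtau) = (1.084336, 0.687562); Gamma_uuu = -0.356592, Gamma_uuv = -0.420964, Gamma_uvv = 0.104487, Gamma_vuu = 0.332439, Gamma_vuv = 0.386078, Gamma_vvv = -0.461144; k4 = (1.084336, 0.687562, 0.997578, -0.748553)
  Y <- Y + (h/6)(k1 + 2k2 + 2k3 + k4): u = 0.6040, v = -0.1779, du/dtau = 1.0843, dv/dtau = 0.6876
step 3:
  k1: at (u, v) = (0.603972, -0.177922), (du/dtau, dv/dtau) = (1.084349, 0.687575); Gamma_uuu = -0.356604, Gamma_uuv = -0.420970, Gamma_uvv = 0.104495, Gamma_vuu = 0.332453, Gamma_vuv = 0.386088, Gamma_vvv = -0.461155; k1 = (1.084349, 0.687575, 0.997626, -0.748600)
  k2: at (u, v) = (0.631081, -0.160733), (du/dtau, dv/dtau) = (1.109290, 0.668860); Gamma_uuu = -0.373639, Gamma_uuv = -0.446227, Gamma_uvv = 0.085690, Gamma_vuu = 0.341766, Gamma_vuv = 0.402513, Gamma_vvv = -0.449954; k2 = (1.109290, 0.668860, 1.083601, -0.816550)
  k3: at (u, v) = (0.631704, -0.161201), (du/dtau, dv/dtau) = (1.111439, 0.667161); Gamma_uuu = -0.373403, Gamma_uuv = -0.446105, Gamma_uvv = 0.085535, Gamma_vuu = 0.341480, Gamma_vuv = 0.402302, Gamma_vvv = -0.449750; k3 = (1.111439, 0.667161, 1.084774, -0.818265)
  k4: at (u, v) = (0.659544, -0.144564), (du/dtau, dv/dtau) = (1.138588, 0.646661); Gamma_uuu = -0.390965, Gamma_uuv = -0.472738, Gamma_uvv = 0.064732, Gamma_vuu = 0.350880, Gamma_vuv = 0.419283, Gamma_vvv = -0.437154; k4 = (1.138588, 0.646661, 1.175907, -0.889489)
  Y <- Y + (h/6)(k1 + 2k2 + 2k3 + k4): u = 0.6595, v = -0.1445, du/dtau = 1.1386, dv/dtau = 0.6467

Answer: u = 0.6595, v = -0.1445, du/dtau = 1.1386, dv/dtau = 0.6467
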